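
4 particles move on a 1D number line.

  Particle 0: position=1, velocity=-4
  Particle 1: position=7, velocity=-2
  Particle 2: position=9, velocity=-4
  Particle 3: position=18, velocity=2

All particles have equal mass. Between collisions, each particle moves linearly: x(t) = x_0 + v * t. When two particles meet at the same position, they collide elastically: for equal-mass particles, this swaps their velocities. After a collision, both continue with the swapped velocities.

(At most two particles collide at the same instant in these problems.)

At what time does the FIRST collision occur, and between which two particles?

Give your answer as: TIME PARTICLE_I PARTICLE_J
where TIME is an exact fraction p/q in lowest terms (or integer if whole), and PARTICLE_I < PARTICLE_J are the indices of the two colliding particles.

Answer: 1 1 2

Derivation:
Pair (0,1): pos 1,7 vel -4,-2 -> not approaching (rel speed -2 <= 0)
Pair (1,2): pos 7,9 vel -2,-4 -> gap=2, closing at 2/unit, collide at t=1
Pair (2,3): pos 9,18 vel -4,2 -> not approaching (rel speed -6 <= 0)
Earliest collision: t=1 between 1 and 2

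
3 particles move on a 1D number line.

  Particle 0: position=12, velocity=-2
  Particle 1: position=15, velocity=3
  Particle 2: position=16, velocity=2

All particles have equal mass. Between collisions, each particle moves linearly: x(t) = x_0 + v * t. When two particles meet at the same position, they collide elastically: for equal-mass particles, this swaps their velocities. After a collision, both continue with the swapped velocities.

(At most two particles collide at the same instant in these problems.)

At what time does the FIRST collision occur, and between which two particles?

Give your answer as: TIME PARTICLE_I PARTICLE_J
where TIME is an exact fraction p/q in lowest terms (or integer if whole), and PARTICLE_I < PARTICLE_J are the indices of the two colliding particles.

Answer: 1 1 2

Derivation:
Pair (0,1): pos 12,15 vel -2,3 -> not approaching (rel speed -5 <= 0)
Pair (1,2): pos 15,16 vel 3,2 -> gap=1, closing at 1/unit, collide at t=1
Earliest collision: t=1 between 1 and 2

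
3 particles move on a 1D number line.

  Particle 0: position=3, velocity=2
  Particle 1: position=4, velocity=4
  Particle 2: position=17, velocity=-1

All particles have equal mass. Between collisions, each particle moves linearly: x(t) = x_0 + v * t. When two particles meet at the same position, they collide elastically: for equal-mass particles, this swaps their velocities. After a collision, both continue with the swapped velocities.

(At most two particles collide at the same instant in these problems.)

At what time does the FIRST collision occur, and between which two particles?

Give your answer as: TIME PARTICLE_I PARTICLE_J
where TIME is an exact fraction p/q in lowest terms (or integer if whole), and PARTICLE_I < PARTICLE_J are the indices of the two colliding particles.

Pair (0,1): pos 3,4 vel 2,4 -> not approaching (rel speed -2 <= 0)
Pair (1,2): pos 4,17 vel 4,-1 -> gap=13, closing at 5/unit, collide at t=13/5
Earliest collision: t=13/5 between 1 and 2

Answer: 13/5 1 2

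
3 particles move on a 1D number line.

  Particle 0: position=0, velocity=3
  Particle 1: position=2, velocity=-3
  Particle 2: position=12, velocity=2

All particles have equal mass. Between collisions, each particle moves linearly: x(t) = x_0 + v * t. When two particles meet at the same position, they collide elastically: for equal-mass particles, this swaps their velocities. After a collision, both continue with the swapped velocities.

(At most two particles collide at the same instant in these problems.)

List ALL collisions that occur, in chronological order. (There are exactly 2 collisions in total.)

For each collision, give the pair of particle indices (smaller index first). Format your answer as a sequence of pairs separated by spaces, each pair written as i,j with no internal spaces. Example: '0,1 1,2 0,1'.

Collision at t=1/3: particles 0 and 1 swap velocities; positions: p0=1 p1=1 p2=38/3; velocities now: v0=-3 v1=3 v2=2
Collision at t=12: particles 1 and 2 swap velocities; positions: p0=-34 p1=36 p2=36; velocities now: v0=-3 v1=2 v2=3

Answer: 0,1 1,2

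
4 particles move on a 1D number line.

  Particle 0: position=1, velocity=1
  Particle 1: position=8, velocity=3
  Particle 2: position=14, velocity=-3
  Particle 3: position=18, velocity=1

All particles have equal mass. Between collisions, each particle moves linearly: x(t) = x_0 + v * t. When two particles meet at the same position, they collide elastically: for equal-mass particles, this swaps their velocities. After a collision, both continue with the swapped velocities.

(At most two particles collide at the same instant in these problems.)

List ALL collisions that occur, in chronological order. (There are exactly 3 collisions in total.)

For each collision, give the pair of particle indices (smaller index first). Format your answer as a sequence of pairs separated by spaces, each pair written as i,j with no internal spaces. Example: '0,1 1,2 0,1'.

Answer: 1,2 0,1 2,3

Derivation:
Collision at t=1: particles 1 and 2 swap velocities; positions: p0=2 p1=11 p2=11 p3=19; velocities now: v0=1 v1=-3 v2=3 v3=1
Collision at t=13/4: particles 0 and 1 swap velocities; positions: p0=17/4 p1=17/4 p2=71/4 p3=85/4; velocities now: v0=-3 v1=1 v2=3 v3=1
Collision at t=5: particles 2 and 3 swap velocities; positions: p0=-1 p1=6 p2=23 p3=23; velocities now: v0=-3 v1=1 v2=1 v3=3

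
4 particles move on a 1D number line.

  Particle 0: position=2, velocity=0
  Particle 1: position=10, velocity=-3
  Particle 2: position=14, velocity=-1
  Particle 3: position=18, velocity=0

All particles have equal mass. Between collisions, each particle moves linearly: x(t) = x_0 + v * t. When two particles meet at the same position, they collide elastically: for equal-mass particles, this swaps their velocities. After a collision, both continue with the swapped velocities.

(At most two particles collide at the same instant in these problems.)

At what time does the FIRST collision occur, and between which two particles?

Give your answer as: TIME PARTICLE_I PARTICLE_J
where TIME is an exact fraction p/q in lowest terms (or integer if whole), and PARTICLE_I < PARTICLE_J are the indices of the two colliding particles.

Answer: 8/3 0 1

Derivation:
Pair (0,1): pos 2,10 vel 0,-3 -> gap=8, closing at 3/unit, collide at t=8/3
Pair (1,2): pos 10,14 vel -3,-1 -> not approaching (rel speed -2 <= 0)
Pair (2,3): pos 14,18 vel -1,0 -> not approaching (rel speed -1 <= 0)
Earliest collision: t=8/3 between 0 and 1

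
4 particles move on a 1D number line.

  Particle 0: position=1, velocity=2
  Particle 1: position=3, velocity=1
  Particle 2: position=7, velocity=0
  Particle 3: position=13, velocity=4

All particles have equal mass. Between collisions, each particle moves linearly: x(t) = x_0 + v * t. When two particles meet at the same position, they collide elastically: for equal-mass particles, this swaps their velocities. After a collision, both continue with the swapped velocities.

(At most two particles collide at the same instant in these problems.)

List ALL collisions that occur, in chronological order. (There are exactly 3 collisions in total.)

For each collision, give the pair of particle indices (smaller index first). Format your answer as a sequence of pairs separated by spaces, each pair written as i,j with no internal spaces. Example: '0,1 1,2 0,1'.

Answer: 0,1 1,2 0,1

Derivation:
Collision at t=2: particles 0 and 1 swap velocities; positions: p0=5 p1=5 p2=7 p3=21; velocities now: v0=1 v1=2 v2=0 v3=4
Collision at t=3: particles 1 and 2 swap velocities; positions: p0=6 p1=7 p2=7 p3=25; velocities now: v0=1 v1=0 v2=2 v3=4
Collision at t=4: particles 0 and 1 swap velocities; positions: p0=7 p1=7 p2=9 p3=29; velocities now: v0=0 v1=1 v2=2 v3=4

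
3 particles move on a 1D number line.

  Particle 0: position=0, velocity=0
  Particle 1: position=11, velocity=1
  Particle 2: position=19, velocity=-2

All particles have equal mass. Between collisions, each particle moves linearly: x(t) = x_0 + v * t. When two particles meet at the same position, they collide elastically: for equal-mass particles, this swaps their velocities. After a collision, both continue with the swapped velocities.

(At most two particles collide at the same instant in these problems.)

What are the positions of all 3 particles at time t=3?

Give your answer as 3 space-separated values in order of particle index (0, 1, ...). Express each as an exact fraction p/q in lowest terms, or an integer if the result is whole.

Collision at t=8/3: particles 1 and 2 swap velocities; positions: p0=0 p1=41/3 p2=41/3; velocities now: v0=0 v1=-2 v2=1
Advance to t=3 (no further collisions before then); velocities: v0=0 v1=-2 v2=1; positions = 0 13 14

Answer: 0 13 14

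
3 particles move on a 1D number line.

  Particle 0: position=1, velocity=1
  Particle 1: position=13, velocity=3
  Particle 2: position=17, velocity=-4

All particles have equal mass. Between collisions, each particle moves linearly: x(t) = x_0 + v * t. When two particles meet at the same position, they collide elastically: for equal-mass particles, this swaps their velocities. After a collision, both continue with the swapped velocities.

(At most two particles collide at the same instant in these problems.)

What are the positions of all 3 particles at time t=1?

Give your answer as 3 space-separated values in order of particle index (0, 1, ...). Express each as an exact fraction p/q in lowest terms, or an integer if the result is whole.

Collision at t=4/7: particles 1 and 2 swap velocities; positions: p0=11/7 p1=103/7 p2=103/7; velocities now: v0=1 v1=-4 v2=3
Advance to t=1 (no further collisions before then); velocities: v0=1 v1=-4 v2=3; positions = 2 13 16

Answer: 2 13 16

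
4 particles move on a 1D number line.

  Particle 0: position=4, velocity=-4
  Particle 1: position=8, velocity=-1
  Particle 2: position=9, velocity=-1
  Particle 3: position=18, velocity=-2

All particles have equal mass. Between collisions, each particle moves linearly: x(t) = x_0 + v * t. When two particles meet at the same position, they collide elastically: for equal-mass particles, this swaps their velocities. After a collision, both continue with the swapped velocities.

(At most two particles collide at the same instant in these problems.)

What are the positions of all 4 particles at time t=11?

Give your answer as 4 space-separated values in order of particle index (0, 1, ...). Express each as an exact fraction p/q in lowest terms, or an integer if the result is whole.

Collision at t=9: particles 2 and 3 swap velocities; positions: p0=-32 p1=-1 p2=0 p3=0; velocities now: v0=-4 v1=-1 v2=-2 v3=-1
Collision at t=10: particles 1 and 2 swap velocities; positions: p0=-36 p1=-2 p2=-2 p3=-1; velocities now: v0=-4 v1=-2 v2=-1 v3=-1
Advance to t=11 (no further collisions before then); velocities: v0=-4 v1=-2 v2=-1 v3=-1; positions = -40 -4 -3 -2

Answer: -40 -4 -3 -2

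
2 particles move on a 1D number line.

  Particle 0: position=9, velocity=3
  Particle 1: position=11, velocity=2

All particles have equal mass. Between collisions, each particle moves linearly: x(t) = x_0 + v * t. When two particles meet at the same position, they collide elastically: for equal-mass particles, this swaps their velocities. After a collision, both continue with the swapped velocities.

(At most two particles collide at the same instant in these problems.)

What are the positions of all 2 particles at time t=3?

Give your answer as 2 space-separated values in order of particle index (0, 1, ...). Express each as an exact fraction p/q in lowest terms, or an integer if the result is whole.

Collision at t=2: particles 0 and 1 swap velocities; positions: p0=15 p1=15; velocities now: v0=2 v1=3
Advance to t=3 (no further collisions before then); velocities: v0=2 v1=3; positions = 17 18

Answer: 17 18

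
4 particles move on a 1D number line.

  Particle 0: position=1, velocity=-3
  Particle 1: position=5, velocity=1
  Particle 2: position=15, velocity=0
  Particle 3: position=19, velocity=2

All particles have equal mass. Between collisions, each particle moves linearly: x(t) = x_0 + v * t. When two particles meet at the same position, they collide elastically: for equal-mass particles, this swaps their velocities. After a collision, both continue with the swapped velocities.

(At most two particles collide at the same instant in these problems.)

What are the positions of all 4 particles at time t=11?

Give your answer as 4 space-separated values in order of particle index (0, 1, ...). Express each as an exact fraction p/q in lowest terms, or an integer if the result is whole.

Collision at t=10: particles 1 and 2 swap velocities; positions: p0=-29 p1=15 p2=15 p3=39; velocities now: v0=-3 v1=0 v2=1 v3=2
Advance to t=11 (no further collisions before then); velocities: v0=-3 v1=0 v2=1 v3=2; positions = -32 15 16 41

Answer: -32 15 16 41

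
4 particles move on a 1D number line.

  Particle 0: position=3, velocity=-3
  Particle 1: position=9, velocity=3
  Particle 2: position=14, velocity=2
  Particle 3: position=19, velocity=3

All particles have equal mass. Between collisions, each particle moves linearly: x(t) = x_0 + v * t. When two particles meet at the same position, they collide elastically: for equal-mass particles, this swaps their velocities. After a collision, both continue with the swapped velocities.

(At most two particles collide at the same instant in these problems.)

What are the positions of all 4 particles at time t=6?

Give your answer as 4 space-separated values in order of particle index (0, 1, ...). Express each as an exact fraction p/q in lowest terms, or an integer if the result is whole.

Collision at t=5: particles 1 and 2 swap velocities; positions: p0=-12 p1=24 p2=24 p3=34; velocities now: v0=-3 v1=2 v2=3 v3=3
Advance to t=6 (no further collisions before then); velocities: v0=-3 v1=2 v2=3 v3=3; positions = -15 26 27 37

Answer: -15 26 27 37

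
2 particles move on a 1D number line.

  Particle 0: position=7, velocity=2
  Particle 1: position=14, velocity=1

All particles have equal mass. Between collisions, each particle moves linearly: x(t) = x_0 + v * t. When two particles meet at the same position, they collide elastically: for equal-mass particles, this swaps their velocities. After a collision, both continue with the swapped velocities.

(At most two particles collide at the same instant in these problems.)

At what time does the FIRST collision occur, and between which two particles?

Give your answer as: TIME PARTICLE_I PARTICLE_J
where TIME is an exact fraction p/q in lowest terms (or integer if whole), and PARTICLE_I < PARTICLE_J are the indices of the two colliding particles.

Pair (0,1): pos 7,14 vel 2,1 -> gap=7, closing at 1/unit, collide at t=7
Earliest collision: t=7 between 0 and 1

Answer: 7 0 1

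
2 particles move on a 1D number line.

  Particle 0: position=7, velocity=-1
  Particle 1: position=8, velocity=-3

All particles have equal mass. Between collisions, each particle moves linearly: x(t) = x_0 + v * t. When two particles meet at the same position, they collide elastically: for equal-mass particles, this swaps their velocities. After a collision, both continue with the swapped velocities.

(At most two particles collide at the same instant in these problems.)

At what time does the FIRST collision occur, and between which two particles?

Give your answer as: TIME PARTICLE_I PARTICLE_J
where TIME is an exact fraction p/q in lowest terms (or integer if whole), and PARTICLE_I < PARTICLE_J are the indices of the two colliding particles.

Pair (0,1): pos 7,8 vel -1,-3 -> gap=1, closing at 2/unit, collide at t=1/2
Earliest collision: t=1/2 between 0 and 1

Answer: 1/2 0 1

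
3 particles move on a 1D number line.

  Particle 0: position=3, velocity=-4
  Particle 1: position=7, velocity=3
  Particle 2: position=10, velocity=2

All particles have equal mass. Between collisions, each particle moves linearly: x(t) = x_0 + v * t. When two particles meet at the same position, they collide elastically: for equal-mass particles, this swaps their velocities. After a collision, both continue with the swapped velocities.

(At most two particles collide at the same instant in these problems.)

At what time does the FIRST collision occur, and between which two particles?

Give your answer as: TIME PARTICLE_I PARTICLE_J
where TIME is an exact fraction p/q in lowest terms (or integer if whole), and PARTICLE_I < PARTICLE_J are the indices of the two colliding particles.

Pair (0,1): pos 3,7 vel -4,3 -> not approaching (rel speed -7 <= 0)
Pair (1,2): pos 7,10 vel 3,2 -> gap=3, closing at 1/unit, collide at t=3
Earliest collision: t=3 between 1 and 2

Answer: 3 1 2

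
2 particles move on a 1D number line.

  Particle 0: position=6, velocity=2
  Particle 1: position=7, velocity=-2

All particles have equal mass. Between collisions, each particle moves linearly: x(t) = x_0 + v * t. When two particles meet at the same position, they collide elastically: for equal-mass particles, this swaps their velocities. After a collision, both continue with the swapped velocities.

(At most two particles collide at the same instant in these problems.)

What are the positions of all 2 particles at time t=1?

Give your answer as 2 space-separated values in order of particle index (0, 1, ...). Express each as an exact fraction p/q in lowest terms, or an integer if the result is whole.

Answer: 5 8

Derivation:
Collision at t=1/4: particles 0 and 1 swap velocities; positions: p0=13/2 p1=13/2; velocities now: v0=-2 v1=2
Advance to t=1 (no further collisions before then); velocities: v0=-2 v1=2; positions = 5 8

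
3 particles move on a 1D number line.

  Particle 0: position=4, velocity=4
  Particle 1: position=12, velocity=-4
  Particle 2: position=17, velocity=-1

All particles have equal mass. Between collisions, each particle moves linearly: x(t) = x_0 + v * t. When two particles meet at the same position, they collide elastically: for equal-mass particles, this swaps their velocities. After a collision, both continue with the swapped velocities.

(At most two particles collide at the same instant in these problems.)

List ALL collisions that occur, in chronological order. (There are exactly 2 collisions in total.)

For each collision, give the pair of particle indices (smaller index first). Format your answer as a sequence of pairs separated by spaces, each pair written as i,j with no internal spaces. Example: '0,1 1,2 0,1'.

Answer: 0,1 1,2

Derivation:
Collision at t=1: particles 0 and 1 swap velocities; positions: p0=8 p1=8 p2=16; velocities now: v0=-4 v1=4 v2=-1
Collision at t=13/5: particles 1 and 2 swap velocities; positions: p0=8/5 p1=72/5 p2=72/5; velocities now: v0=-4 v1=-1 v2=4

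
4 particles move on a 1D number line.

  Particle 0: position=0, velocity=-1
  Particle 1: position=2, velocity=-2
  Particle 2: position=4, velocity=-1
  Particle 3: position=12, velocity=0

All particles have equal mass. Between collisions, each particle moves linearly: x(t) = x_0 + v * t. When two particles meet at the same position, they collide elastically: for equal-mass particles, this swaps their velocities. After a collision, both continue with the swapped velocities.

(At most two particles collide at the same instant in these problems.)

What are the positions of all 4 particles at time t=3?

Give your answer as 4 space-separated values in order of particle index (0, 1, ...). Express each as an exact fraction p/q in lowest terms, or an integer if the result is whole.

Collision at t=2: particles 0 and 1 swap velocities; positions: p0=-2 p1=-2 p2=2 p3=12; velocities now: v0=-2 v1=-1 v2=-1 v3=0
Advance to t=3 (no further collisions before then); velocities: v0=-2 v1=-1 v2=-1 v3=0; positions = -4 -3 1 12

Answer: -4 -3 1 12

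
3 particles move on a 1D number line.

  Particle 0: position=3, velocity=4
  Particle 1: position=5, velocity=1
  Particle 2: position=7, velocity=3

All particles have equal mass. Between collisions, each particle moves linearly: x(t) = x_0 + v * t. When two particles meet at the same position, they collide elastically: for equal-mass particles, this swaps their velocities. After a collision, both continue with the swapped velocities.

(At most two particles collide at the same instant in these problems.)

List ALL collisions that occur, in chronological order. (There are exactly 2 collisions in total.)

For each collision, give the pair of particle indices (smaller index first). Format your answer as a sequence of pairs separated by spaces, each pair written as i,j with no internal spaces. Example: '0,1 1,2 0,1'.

Answer: 0,1 1,2

Derivation:
Collision at t=2/3: particles 0 and 1 swap velocities; positions: p0=17/3 p1=17/3 p2=9; velocities now: v0=1 v1=4 v2=3
Collision at t=4: particles 1 and 2 swap velocities; positions: p0=9 p1=19 p2=19; velocities now: v0=1 v1=3 v2=4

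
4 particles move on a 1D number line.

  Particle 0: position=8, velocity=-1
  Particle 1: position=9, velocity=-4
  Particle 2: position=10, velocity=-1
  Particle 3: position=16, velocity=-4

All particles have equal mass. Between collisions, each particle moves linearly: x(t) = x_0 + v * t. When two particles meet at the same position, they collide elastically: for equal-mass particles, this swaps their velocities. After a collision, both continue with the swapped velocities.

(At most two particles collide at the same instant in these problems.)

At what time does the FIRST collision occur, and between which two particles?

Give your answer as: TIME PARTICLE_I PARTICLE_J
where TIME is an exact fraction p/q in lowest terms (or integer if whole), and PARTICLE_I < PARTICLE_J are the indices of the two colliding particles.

Answer: 1/3 0 1

Derivation:
Pair (0,1): pos 8,9 vel -1,-4 -> gap=1, closing at 3/unit, collide at t=1/3
Pair (1,2): pos 9,10 vel -4,-1 -> not approaching (rel speed -3 <= 0)
Pair (2,3): pos 10,16 vel -1,-4 -> gap=6, closing at 3/unit, collide at t=2
Earliest collision: t=1/3 between 0 and 1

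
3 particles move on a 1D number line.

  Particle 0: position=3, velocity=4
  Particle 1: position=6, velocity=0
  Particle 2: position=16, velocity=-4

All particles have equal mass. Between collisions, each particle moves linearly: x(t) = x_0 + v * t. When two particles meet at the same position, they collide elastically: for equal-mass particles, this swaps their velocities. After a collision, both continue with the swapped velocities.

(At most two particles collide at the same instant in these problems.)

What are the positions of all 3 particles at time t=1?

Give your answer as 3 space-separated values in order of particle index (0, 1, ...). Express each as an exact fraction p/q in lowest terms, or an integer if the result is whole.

Answer: 6 7 12

Derivation:
Collision at t=3/4: particles 0 and 1 swap velocities; positions: p0=6 p1=6 p2=13; velocities now: v0=0 v1=4 v2=-4
Advance to t=1 (no further collisions before then); velocities: v0=0 v1=4 v2=-4; positions = 6 7 12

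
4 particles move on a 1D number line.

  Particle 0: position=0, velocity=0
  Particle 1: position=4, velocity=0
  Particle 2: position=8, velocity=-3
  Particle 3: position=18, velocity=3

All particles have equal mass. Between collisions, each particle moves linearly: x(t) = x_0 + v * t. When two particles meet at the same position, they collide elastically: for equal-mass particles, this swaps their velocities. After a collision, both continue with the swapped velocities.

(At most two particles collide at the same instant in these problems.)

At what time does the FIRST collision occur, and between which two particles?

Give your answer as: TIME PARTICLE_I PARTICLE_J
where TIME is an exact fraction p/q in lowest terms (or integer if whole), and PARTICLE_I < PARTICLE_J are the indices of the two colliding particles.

Answer: 4/3 1 2

Derivation:
Pair (0,1): pos 0,4 vel 0,0 -> not approaching (rel speed 0 <= 0)
Pair (1,2): pos 4,8 vel 0,-3 -> gap=4, closing at 3/unit, collide at t=4/3
Pair (2,3): pos 8,18 vel -3,3 -> not approaching (rel speed -6 <= 0)
Earliest collision: t=4/3 between 1 and 2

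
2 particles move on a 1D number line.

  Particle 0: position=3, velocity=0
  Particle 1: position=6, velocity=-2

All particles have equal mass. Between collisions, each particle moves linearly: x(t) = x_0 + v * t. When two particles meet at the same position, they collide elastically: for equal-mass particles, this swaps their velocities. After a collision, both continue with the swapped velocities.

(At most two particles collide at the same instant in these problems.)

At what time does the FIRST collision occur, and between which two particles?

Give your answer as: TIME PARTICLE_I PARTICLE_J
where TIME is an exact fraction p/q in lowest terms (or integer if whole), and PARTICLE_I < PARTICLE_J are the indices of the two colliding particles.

Pair (0,1): pos 3,6 vel 0,-2 -> gap=3, closing at 2/unit, collide at t=3/2
Earliest collision: t=3/2 between 0 and 1

Answer: 3/2 0 1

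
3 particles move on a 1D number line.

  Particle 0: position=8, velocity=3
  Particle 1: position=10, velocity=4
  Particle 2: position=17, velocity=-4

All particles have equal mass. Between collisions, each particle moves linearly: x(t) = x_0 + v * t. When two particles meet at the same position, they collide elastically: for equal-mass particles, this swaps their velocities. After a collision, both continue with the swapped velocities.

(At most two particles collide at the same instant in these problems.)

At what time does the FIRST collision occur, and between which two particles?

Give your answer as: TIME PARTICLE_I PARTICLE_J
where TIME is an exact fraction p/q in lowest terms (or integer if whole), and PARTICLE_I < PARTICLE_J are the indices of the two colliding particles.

Answer: 7/8 1 2

Derivation:
Pair (0,1): pos 8,10 vel 3,4 -> not approaching (rel speed -1 <= 0)
Pair (1,2): pos 10,17 vel 4,-4 -> gap=7, closing at 8/unit, collide at t=7/8
Earliest collision: t=7/8 between 1 and 2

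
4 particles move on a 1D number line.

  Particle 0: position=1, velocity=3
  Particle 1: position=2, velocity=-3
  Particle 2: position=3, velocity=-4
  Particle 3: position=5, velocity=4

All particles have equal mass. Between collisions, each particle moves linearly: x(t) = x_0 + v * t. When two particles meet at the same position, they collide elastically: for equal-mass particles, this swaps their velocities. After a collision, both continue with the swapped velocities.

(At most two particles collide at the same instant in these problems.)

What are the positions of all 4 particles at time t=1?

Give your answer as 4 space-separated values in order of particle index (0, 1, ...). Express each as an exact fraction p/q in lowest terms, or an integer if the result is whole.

Answer: -1 -1 4 9

Derivation:
Collision at t=1/6: particles 0 and 1 swap velocities; positions: p0=3/2 p1=3/2 p2=7/3 p3=17/3; velocities now: v0=-3 v1=3 v2=-4 v3=4
Collision at t=2/7: particles 1 and 2 swap velocities; positions: p0=8/7 p1=13/7 p2=13/7 p3=43/7; velocities now: v0=-3 v1=-4 v2=3 v3=4
Collision at t=1: particles 0 and 1 swap velocities; positions: p0=-1 p1=-1 p2=4 p3=9; velocities now: v0=-4 v1=-3 v2=3 v3=4
Advance to t=1 (no further collisions before then); velocities: v0=-4 v1=-3 v2=3 v3=4; positions = -1 -1 4 9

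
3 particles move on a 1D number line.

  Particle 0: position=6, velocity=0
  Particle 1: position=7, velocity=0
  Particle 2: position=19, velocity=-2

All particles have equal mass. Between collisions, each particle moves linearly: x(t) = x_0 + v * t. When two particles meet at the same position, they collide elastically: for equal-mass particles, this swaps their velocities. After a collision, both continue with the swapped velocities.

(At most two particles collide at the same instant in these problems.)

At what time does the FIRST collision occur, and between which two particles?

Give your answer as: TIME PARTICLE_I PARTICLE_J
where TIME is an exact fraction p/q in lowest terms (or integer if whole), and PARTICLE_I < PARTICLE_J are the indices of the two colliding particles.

Pair (0,1): pos 6,7 vel 0,0 -> not approaching (rel speed 0 <= 0)
Pair (1,2): pos 7,19 vel 0,-2 -> gap=12, closing at 2/unit, collide at t=6
Earliest collision: t=6 between 1 and 2

Answer: 6 1 2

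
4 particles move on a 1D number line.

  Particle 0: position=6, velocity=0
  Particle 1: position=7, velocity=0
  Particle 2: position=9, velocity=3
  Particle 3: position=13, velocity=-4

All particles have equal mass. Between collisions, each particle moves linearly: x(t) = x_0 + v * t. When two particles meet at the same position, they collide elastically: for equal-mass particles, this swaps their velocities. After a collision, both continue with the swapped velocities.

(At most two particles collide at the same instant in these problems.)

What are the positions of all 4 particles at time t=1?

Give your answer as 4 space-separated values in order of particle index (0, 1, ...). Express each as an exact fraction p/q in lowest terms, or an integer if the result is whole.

Answer: 6 7 9 12

Derivation:
Collision at t=4/7: particles 2 and 3 swap velocities; positions: p0=6 p1=7 p2=75/7 p3=75/7; velocities now: v0=0 v1=0 v2=-4 v3=3
Advance to t=1 (no further collisions before then); velocities: v0=0 v1=0 v2=-4 v3=3; positions = 6 7 9 12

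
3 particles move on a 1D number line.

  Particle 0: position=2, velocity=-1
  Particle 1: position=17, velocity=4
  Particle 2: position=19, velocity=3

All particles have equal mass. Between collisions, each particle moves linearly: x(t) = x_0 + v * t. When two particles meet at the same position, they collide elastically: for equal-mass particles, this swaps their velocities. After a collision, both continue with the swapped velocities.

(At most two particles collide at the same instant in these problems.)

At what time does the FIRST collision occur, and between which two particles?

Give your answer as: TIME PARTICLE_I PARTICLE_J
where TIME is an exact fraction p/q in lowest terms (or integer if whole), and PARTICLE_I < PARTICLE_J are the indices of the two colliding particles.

Answer: 2 1 2

Derivation:
Pair (0,1): pos 2,17 vel -1,4 -> not approaching (rel speed -5 <= 0)
Pair (1,2): pos 17,19 vel 4,3 -> gap=2, closing at 1/unit, collide at t=2
Earliest collision: t=2 between 1 and 2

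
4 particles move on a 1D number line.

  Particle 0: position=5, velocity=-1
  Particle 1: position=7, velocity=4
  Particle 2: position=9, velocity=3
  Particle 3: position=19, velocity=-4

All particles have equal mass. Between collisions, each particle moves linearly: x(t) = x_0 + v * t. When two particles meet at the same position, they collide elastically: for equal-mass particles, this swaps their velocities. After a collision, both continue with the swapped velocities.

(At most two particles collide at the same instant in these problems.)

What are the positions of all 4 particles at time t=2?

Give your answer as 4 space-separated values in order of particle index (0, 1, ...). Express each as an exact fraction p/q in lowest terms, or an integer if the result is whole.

Answer: 3 11 15 15

Derivation:
Collision at t=10/7: particles 2 and 3 swap velocities; positions: p0=25/7 p1=89/7 p2=93/7 p3=93/7; velocities now: v0=-1 v1=4 v2=-4 v3=3
Collision at t=3/2: particles 1 and 2 swap velocities; positions: p0=7/2 p1=13 p2=13 p3=27/2; velocities now: v0=-1 v1=-4 v2=4 v3=3
Collision at t=2: particles 2 and 3 swap velocities; positions: p0=3 p1=11 p2=15 p3=15; velocities now: v0=-1 v1=-4 v2=3 v3=4
Advance to t=2 (no further collisions before then); velocities: v0=-1 v1=-4 v2=3 v3=4; positions = 3 11 15 15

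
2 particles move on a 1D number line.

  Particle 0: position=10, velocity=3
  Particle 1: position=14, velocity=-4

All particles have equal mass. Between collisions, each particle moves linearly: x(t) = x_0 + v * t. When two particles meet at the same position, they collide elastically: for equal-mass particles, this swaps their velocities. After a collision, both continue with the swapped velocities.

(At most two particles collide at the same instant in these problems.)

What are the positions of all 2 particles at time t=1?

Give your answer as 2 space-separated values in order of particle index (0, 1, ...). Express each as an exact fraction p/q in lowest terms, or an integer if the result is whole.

Answer: 10 13

Derivation:
Collision at t=4/7: particles 0 and 1 swap velocities; positions: p0=82/7 p1=82/7; velocities now: v0=-4 v1=3
Advance to t=1 (no further collisions before then); velocities: v0=-4 v1=3; positions = 10 13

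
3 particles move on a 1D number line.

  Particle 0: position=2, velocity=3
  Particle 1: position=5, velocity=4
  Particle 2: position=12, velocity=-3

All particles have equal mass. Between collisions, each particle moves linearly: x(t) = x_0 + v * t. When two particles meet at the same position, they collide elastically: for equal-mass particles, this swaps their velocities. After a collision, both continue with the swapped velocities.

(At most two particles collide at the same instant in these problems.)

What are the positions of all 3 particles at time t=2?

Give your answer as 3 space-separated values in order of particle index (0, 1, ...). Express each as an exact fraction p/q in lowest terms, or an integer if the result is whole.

Collision at t=1: particles 1 and 2 swap velocities; positions: p0=5 p1=9 p2=9; velocities now: v0=3 v1=-3 v2=4
Collision at t=5/3: particles 0 and 1 swap velocities; positions: p0=7 p1=7 p2=35/3; velocities now: v0=-3 v1=3 v2=4
Advance to t=2 (no further collisions before then); velocities: v0=-3 v1=3 v2=4; positions = 6 8 13

Answer: 6 8 13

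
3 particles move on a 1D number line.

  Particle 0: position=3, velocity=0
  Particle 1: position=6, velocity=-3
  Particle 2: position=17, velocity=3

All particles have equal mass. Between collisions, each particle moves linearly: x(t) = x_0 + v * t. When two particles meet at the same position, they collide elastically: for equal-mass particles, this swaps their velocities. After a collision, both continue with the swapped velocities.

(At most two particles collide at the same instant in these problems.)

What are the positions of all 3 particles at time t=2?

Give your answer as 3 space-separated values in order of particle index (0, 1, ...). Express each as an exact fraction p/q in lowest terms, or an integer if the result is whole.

Collision at t=1: particles 0 and 1 swap velocities; positions: p0=3 p1=3 p2=20; velocities now: v0=-3 v1=0 v2=3
Advance to t=2 (no further collisions before then); velocities: v0=-3 v1=0 v2=3; positions = 0 3 23

Answer: 0 3 23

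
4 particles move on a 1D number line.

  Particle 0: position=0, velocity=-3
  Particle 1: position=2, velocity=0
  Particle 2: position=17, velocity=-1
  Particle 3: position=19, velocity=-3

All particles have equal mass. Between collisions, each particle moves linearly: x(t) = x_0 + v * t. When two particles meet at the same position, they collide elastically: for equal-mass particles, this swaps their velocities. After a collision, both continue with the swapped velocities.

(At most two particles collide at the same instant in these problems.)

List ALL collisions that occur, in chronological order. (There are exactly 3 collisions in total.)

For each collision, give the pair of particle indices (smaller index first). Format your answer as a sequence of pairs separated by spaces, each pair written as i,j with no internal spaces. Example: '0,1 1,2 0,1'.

Collision at t=1: particles 2 and 3 swap velocities; positions: p0=-3 p1=2 p2=16 p3=16; velocities now: v0=-3 v1=0 v2=-3 v3=-1
Collision at t=17/3: particles 1 and 2 swap velocities; positions: p0=-17 p1=2 p2=2 p3=34/3; velocities now: v0=-3 v1=-3 v2=0 v3=-1
Collision at t=15: particles 2 and 3 swap velocities; positions: p0=-45 p1=-26 p2=2 p3=2; velocities now: v0=-3 v1=-3 v2=-1 v3=0

Answer: 2,3 1,2 2,3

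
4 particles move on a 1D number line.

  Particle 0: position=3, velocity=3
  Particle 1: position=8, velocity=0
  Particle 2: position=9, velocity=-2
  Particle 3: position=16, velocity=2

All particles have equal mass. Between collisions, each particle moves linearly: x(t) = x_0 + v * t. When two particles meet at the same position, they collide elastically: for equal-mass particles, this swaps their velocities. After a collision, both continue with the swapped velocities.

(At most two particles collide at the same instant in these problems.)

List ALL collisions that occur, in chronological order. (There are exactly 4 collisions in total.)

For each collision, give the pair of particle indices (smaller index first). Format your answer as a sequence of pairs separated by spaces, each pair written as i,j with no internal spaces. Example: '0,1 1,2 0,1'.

Answer: 1,2 0,1 1,2 2,3

Derivation:
Collision at t=1/2: particles 1 and 2 swap velocities; positions: p0=9/2 p1=8 p2=8 p3=17; velocities now: v0=3 v1=-2 v2=0 v3=2
Collision at t=6/5: particles 0 and 1 swap velocities; positions: p0=33/5 p1=33/5 p2=8 p3=92/5; velocities now: v0=-2 v1=3 v2=0 v3=2
Collision at t=5/3: particles 1 and 2 swap velocities; positions: p0=17/3 p1=8 p2=8 p3=58/3; velocities now: v0=-2 v1=0 v2=3 v3=2
Collision at t=13: particles 2 and 3 swap velocities; positions: p0=-17 p1=8 p2=42 p3=42; velocities now: v0=-2 v1=0 v2=2 v3=3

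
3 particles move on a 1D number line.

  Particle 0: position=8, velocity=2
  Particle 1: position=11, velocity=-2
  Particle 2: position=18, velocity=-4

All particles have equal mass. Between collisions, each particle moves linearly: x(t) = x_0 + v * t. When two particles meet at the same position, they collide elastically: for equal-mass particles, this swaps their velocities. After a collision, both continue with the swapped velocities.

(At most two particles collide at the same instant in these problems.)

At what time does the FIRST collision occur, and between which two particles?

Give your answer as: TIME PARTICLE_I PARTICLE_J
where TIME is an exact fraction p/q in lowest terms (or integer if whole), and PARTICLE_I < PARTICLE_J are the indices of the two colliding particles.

Answer: 3/4 0 1

Derivation:
Pair (0,1): pos 8,11 vel 2,-2 -> gap=3, closing at 4/unit, collide at t=3/4
Pair (1,2): pos 11,18 vel -2,-4 -> gap=7, closing at 2/unit, collide at t=7/2
Earliest collision: t=3/4 between 0 and 1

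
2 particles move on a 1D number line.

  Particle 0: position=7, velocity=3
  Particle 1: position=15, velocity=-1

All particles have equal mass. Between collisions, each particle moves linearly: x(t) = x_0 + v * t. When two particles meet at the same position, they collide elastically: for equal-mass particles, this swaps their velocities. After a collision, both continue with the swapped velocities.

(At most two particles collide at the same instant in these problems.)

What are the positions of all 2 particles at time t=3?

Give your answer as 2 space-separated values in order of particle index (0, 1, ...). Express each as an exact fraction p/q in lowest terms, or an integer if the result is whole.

Answer: 12 16

Derivation:
Collision at t=2: particles 0 and 1 swap velocities; positions: p0=13 p1=13; velocities now: v0=-1 v1=3
Advance to t=3 (no further collisions before then); velocities: v0=-1 v1=3; positions = 12 16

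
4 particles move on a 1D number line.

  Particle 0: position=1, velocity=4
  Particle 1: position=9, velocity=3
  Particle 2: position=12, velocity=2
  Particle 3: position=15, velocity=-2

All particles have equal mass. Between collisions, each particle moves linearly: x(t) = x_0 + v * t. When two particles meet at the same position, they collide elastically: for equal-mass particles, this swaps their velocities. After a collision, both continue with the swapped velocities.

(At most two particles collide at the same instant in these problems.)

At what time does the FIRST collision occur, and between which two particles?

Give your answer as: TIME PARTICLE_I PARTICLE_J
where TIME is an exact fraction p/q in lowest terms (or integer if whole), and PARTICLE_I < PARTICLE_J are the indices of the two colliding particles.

Pair (0,1): pos 1,9 vel 4,3 -> gap=8, closing at 1/unit, collide at t=8
Pair (1,2): pos 9,12 vel 3,2 -> gap=3, closing at 1/unit, collide at t=3
Pair (2,3): pos 12,15 vel 2,-2 -> gap=3, closing at 4/unit, collide at t=3/4
Earliest collision: t=3/4 between 2 and 3

Answer: 3/4 2 3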